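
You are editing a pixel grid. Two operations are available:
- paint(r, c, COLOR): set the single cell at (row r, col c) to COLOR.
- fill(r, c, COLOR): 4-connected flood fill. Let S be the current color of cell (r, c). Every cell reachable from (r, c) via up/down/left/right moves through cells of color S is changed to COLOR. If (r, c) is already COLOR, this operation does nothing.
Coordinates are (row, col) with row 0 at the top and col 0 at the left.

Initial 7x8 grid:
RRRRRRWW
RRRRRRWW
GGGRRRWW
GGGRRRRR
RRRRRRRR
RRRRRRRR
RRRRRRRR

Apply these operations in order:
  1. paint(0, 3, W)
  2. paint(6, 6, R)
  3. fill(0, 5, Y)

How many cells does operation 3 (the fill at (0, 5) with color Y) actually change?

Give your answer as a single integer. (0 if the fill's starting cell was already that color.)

Answer: 43

Derivation:
After op 1 paint(0,3,W):
RRRWRRWW
RRRRRRWW
GGGRRRWW
GGGRRRRR
RRRRRRRR
RRRRRRRR
RRRRRRRR
After op 2 paint(6,6,R):
RRRWRRWW
RRRRRRWW
GGGRRRWW
GGGRRRRR
RRRRRRRR
RRRRRRRR
RRRRRRRR
After op 3 fill(0,5,Y) [43 cells changed]:
YYYWYYWW
YYYYYYWW
GGGYYYWW
GGGYYYYY
YYYYYYYY
YYYYYYYY
YYYYYYYY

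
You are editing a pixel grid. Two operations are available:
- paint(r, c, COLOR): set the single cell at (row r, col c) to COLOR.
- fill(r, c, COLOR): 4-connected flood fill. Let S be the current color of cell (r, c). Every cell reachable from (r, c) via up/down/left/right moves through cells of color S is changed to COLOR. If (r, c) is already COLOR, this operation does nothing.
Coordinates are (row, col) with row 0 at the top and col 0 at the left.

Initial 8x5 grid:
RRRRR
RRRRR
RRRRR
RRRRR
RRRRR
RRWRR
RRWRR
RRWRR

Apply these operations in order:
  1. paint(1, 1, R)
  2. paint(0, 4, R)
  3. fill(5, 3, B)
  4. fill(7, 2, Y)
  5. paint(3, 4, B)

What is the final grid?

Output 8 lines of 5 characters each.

Answer: BBBBB
BBBBB
BBBBB
BBBBB
BBBBB
BBYBB
BBYBB
BBYBB

Derivation:
After op 1 paint(1,1,R):
RRRRR
RRRRR
RRRRR
RRRRR
RRRRR
RRWRR
RRWRR
RRWRR
After op 2 paint(0,4,R):
RRRRR
RRRRR
RRRRR
RRRRR
RRRRR
RRWRR
RRWRR
RRWRR
After op 3 fill(5,3,B) [37 cells changed]:
BBBBB
BBBBB
BBBBB
BBBBB
BBBBB
BBWBB
BBWBB
BBWBB
After op 4 fill(7,2,Y) [3 cells changed]:
BBBBB
BBBBB
BBBBB
BBBBB
BBBBB
BBYBB
BBYBB
BBYBB
After op 5 paint(3,4,B):
BBBBB
BBBBB
BBBBB
BBBBB
BBBBB
BBYBB
BBYBB
BBYBB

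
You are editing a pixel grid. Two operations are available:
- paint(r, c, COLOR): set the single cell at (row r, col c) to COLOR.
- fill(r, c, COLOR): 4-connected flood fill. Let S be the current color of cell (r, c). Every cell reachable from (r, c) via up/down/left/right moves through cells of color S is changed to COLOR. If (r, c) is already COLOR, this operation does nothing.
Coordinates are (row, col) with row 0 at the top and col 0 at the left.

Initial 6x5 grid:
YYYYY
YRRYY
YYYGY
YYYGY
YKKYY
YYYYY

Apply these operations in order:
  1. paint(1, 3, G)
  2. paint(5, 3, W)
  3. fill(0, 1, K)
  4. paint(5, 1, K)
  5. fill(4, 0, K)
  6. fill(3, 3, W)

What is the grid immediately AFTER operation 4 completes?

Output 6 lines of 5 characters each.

After op 1 paint(1,3,G):
YYYYY
YRRGY
YYYGY
YYYGY
YKKYY
YYYYY
After op 2 paint(5,3,W):
YYYYY
YRRGY
YYYGY
YYYGY
YKKYY
YYYWY
After op 3 fill(0,1,K) [22 cells changed]:
KKKKK
KRRGK
KKKGK
KKKGK
KKKKK
KKKWK
After op 4 paint(5,1,K):
KKKKK
KRRGK
KKKGK
KKKGK
KKKKK
KKKWK

Answer: KKKKK
KRRGK
KKKGK
KKKGK
KKKKK
KKKWK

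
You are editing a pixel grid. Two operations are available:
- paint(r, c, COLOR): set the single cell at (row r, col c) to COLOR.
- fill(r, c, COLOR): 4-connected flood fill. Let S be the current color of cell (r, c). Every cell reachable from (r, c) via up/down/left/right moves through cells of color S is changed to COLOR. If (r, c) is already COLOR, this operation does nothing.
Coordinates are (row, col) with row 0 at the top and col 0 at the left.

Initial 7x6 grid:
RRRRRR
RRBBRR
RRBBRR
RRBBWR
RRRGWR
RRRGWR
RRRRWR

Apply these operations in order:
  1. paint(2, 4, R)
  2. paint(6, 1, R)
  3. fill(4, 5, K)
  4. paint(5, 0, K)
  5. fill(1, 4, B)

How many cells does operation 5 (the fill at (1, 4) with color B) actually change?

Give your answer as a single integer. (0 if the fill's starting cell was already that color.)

After op 1 paint(2,4,R):
RRRRRR
RRBBRR
RRBBRR
RRBBWR
RRRGWR
RRRGWR
RRRRWR
After op 2 paint(6,1,R):
RRRRRR
RRBBRR
RRBBRR
RRBBWR
RRRGWR
RRRGWR
RRRRWR
After op 3 fill(4,5,K) [30 cells changed]:
KKKKKK
KKBBKK
KKBBKK
KKBBWK
KKKGWK
KKKGWK
KKKKWK
After op 4 paint(5,0,K):
KKKKKK
KKBBKK
KKBBKK
KKBBWK
KKKGWK
KKKGWK
KKKKWK
After op 5 fill(1,4,B) [30 cells changed]:
BBBBBB
BBBBBB
BBBBBB
BBBBWB
BBBGWB
BBBGWB
BBBBWB

Answer: 30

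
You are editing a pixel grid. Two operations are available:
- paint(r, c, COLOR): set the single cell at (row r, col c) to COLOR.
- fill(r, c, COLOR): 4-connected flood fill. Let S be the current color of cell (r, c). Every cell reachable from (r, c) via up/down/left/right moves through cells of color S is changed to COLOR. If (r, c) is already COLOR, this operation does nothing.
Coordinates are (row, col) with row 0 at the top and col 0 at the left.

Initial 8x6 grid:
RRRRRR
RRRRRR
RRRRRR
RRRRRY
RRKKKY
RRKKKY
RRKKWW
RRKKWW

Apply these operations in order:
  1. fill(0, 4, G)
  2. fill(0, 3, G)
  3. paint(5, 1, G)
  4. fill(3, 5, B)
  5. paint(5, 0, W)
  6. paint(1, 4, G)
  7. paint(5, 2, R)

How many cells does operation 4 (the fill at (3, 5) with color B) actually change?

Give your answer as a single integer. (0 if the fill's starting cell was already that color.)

After op 1 fill(0,4,G) [31 cells changed]:
GGGGGG
GGGGGG
GGGGGG
GGGGGY
GGKKKY
GGKKKY
GGKKWW
GGKKWW
After op 2 fill(0,3,G) [0 cells changed]:
GGGGGG
GGGGGG
GGGGGG
GGGGGY
GGKKKY
GGKKKY
GGKKWW
GGKKWW
After op 3 paint(5,1,G):
GGGGGG
GGGGGG
GGGGGG
GGGGGY
GGKKKY
GGKKKY
GGKKWW
GGKKWW
After op 4 fill(3,5,B) [3 cells changed]:
GGGGGG
GGGGGG
GGGGGG
GGGGGB
GGKKKB
GGKKKB
GGKKWW
GGKKWW

Answer: 3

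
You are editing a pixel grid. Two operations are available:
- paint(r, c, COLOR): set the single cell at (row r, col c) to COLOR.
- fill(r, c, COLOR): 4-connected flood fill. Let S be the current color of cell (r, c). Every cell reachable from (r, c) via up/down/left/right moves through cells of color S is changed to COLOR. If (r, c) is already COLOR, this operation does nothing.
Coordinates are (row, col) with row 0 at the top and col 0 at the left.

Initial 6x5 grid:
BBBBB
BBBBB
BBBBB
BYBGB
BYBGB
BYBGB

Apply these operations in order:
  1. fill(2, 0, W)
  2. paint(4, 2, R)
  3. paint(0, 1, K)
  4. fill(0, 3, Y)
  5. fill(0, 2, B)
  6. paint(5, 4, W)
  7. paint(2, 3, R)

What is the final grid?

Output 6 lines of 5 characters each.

After op 1 fill(2,0,W) [24 cells changed]:
WWWWW
WWWWW
WWWWW
WYWGW
WYWGW
WYWGW
After op 2 paint(4,2,R):
WWWWW
WWWWW
WWWWW
WYWGW
WYRGW
WYWGW
After op 3 paint(0,1,K):
WKWWW
WWWWW
WWWWW
WYWGW
WYRGW
WYWGW
After op 4 fill(0,3,Y) [21 cells changed]:
YKYYY
YYYYY
YYYYY
YYYGY
YYRGY
YYWGY
After op 5 fill(0,2,B) [24 cells changed]:
BKBBB
BBBBB
BBBBB
BBBGB
BBRGB
BBWGB
After op 6 paint(5,4,W):
BKBBB
BBBBB
BBBBB
BBBGB
BBRGB
BBWGW
After op 7 paint(2,3,R):
BKBBB
BBBBB
BBBRB
BBBGB
BBRGB
BBWGW

Answer: BKBBB
BBBBB
BBBRB
BBBGB
BBRGB
BBWGW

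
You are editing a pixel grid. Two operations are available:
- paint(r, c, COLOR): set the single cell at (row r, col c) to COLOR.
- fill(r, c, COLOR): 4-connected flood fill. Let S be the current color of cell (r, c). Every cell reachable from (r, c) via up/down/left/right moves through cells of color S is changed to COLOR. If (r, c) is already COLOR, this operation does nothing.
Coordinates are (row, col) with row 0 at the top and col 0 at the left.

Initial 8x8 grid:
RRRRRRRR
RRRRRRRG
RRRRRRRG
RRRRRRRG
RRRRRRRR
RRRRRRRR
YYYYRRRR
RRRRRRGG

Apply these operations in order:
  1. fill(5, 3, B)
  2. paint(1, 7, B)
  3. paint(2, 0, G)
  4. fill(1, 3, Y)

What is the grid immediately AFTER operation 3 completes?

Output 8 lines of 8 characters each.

After op 1 fill(5,3,B) [55 cells changed]:
BBBBBBBB
BBBBBBBG
BBBBBBBG
BBBBBBBG
BBBBBBBB
BBBBBBBB
YYYYBBBB
BBBBBBGG
After op 2 paint(1,7,B):
BBBBBBBB
BBBBBBBB
BBBBBBBG
BBBBBBBG
BBBBBBBB
BBBBBBBB
YYYYBBBB
BBBBBBGG
After op 3 paint(2,0,G):
BBBBBBBB
BBBBBBBB
GBBBBBBG
BBBBBBBG
BBBBBBBB
BBBBBBBB
YYYYBBBB
BBBBBBGG

Answer: BBBBBBBB
BBBBBBBB
GBBBBBBG
BBBBBBBG
BBBBBBBB
BBBBBBBB
YYYYBBBB
BBBBBBGG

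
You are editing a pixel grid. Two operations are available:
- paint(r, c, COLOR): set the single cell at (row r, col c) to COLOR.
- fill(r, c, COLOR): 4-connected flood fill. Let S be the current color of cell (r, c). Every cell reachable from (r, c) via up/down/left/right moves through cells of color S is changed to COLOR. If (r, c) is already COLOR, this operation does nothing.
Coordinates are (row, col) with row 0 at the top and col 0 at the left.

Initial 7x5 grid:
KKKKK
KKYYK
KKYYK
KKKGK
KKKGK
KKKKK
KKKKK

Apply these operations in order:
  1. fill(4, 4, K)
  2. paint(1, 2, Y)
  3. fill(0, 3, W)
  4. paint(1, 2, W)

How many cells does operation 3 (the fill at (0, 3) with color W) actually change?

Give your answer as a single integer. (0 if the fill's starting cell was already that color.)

After op 1 fill(4,4,K) [0 cells changed]:
KKKKK
KKYYK
KKYYK
KKKGK
KKKGK
KKKKK
KKKKK
After op 2 paint(1,2,Y):
KKKKK
KKYYK
KKYYK
KKKGK
KKKGK
KKKKK
KKKKK
After op 3 fill(0,3,W) [29 cells changed]:
WWWWW
WWYYW
WWYYW
WWWGW
WWWGW
WWWWW
WWWWW

Answer: 29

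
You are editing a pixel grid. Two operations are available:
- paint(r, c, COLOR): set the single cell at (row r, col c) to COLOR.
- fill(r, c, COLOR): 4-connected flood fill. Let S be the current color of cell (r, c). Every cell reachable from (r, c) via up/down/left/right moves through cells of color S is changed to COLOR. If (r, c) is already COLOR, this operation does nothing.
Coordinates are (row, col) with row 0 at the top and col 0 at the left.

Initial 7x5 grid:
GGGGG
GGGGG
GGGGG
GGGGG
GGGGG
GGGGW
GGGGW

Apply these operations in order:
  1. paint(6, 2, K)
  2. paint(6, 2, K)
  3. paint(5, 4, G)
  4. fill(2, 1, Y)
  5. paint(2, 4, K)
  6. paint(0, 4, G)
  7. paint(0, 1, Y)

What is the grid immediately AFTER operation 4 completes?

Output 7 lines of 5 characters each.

Answer: YYYYY
YYYYY
YYYYY
YYYYY
YYYYY
YYYYY
YYKYW

Derivation:
After op 1 paint(6,2,K):
GGGGG
GGGGG
GGGGG
GGGGG
GGGGG
GGGGW
GGKGW
After op 2 paint(6,2,K):
GGGGG
GGGGG
GGGGG
GGGGG
GGGGG
GGGGW
GGKGW
After op 3 paint(5,4,G):
GGGGG
GGGGG
GGGGG
GGGGG
GGGGG
GGGGG
GGKGW
After op 4 fill(2,1,Y) [33 cells changed]:
YYYYY
YYYYY
YYYYY
YYYYY
YYYYY
YYYYY
YYKYW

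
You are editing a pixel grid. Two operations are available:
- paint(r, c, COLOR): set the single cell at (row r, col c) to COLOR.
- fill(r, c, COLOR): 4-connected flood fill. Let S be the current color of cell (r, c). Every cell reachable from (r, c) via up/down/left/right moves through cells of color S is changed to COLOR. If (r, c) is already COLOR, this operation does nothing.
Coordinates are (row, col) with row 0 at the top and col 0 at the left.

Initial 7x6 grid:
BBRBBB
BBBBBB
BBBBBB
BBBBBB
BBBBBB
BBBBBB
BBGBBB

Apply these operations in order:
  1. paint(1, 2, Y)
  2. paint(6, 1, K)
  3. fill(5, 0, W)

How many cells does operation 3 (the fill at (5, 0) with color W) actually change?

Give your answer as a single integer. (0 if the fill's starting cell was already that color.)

After op 1 paint(1,2,Y):
BBRBBB
BBYBBB
BBBBBB
BBBBBB
BBBBBB
BBBBBB
BBGBBB
After op 2 paint(6,1,K):
BBRBBB
BBYBBB
BBBBBB
BBBBBB
BBBBBB
BBBBBB
BKGBBB
After op 3 fill(5,0,W) [38 cells changed]:
WWRWWW
WWYWWW
WWWWWW
WWWWWW
WWWWWW
WWWWWW
WKGWWW

Answer: 38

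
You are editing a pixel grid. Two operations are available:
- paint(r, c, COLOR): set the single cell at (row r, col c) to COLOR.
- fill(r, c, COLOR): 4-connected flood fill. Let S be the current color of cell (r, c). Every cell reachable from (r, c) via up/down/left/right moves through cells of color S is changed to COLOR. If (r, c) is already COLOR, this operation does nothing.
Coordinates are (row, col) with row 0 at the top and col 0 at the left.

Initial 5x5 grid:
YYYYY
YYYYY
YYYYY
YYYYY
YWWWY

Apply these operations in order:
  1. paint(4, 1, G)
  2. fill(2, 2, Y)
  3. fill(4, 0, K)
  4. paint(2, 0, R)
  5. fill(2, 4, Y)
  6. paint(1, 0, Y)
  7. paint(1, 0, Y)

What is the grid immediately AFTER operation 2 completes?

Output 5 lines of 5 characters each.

After op 1 paint(4,1,G):
YYYYY
YYYYY
YYYYY
YYYYY
YGWWY
After op 2 fill(2,2,Y) [0 cells changed]:
YYYYY
YYYYY
YYYYY
YYYYY
YGWWY

Answer: YYYYY
YYYYY
YYYYY
YYYYY
YGWWY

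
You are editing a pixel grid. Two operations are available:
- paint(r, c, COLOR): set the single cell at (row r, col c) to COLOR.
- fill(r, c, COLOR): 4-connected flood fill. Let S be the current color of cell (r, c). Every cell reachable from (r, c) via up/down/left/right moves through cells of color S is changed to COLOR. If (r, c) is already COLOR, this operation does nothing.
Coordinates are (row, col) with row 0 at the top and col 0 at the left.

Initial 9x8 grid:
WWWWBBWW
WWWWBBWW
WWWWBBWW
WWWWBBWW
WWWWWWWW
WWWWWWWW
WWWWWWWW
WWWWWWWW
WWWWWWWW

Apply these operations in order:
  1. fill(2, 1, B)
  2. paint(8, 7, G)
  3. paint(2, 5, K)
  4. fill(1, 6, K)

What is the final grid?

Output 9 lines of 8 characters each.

After op 1 fill(2,1,B) [64 cells changed]:
BBBBBBBB
BBBBBBBB
BBBBBBBB
BBBBBBBB
BBBBBBBB
BBBBBBBB
BBBBBBBB
BBBBBBBB
BBBBBBBB
After op 2 paint(8,7,G):
BBBBBBBB
BBBBBBBB
BBBBBBBB
BBBBBBBB
BBBBBBBB
BBBBBBBB
BBBBBBBB
BBBBBBBB
BBBBBBBG
After op 3 paint(2,5,K):
BBBBBBBB
BBBBBBBB
BBBBBKBB
BBBBBBBB
BBBBBBBB
BBBBBBBB
BBBBBBBB
BBBBBBBB
BBBBBBBG
After op 4 fill(1,6,K) [70 cells changed]:
KKKKKKKK
KKKKKKKK
KKKKKKKK
KKKKKKKK
KKKKKKKK
KKKKKKKK
KKKKKKKK
KKKKKKKK
KKKKKKKG

Answer: KKKKKKKK
KKKKKKKK
KKKKKKKK
KKKKKKKK
KKKKKKKK
KKKKKKKK
KKKKKKKK
KKKKKKKK
KKKKKKKG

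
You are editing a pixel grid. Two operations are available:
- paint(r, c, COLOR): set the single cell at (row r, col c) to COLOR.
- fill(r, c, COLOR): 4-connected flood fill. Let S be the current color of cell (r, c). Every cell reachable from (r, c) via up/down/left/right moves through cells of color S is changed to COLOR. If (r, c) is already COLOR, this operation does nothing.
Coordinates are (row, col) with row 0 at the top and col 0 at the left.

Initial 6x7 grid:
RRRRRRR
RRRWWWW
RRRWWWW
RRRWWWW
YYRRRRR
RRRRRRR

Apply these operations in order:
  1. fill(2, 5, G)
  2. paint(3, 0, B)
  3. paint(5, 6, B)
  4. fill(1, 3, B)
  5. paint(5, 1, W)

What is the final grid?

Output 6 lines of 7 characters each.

Answer: RRRRRRR
RRRBBBB
RRRBBBB
BRRBBBB
YYRRRRR
RWRRRRB

Derivation:
After op 1 fill(2,5,G) [12 cells changed]:
RRRRRRR
RRRGGGG
RRRGGGG
RRRGGGG
YYRRRRR
RRRRRRR
After op 2 paint(3,0,B):
RRRRRRR
RRRGGGG
RRRGGGG
BRRGGGG
YYRRRRR
RRRRRRR
After op 3 paint(5,6,B):
RRRRRRR
RRRGGGG
RRRGGGG
BRRGGGG
YYRRRRR
RRRRRRB
After op 4 fill(1,3,B) [12 cells changed]:
RRRRRRR
RRRBBBB
RRRBBBB
BRRBBBB
YYRRRRR
RRRRRRB
After op 5 paint(5,1,W):
RRRRRRR
RRRBBBB
RRRBBBB
BRRBBBB
YYRRRRR
RWRRRRB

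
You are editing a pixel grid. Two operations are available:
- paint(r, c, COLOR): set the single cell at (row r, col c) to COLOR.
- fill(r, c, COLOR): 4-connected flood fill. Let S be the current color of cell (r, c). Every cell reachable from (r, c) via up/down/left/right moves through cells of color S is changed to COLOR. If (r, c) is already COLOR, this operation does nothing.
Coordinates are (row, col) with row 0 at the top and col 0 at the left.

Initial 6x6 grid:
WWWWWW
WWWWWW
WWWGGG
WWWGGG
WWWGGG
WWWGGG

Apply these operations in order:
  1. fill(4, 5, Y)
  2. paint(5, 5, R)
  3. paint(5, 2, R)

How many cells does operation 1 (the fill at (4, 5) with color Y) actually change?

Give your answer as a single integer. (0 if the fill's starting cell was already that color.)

Answer: 12

Derivation:
After op 1 fill(4,5,Y) [12 cells changed]:
WWWWWW
WWWWWW
WWWYYY
WWWYYY
WWWYYY
WWWYYY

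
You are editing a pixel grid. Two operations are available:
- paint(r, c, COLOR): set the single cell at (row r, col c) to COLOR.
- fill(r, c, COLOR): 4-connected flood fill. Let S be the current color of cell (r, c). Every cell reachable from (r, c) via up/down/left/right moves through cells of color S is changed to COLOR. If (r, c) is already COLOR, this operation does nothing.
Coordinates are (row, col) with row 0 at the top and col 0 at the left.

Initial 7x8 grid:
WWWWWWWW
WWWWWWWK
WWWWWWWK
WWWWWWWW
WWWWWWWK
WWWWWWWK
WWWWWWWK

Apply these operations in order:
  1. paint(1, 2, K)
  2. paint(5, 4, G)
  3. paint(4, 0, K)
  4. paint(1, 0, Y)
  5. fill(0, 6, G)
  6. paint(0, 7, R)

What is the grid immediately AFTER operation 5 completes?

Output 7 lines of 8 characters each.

Answer: GGGGGGGG
YGKGGGGK
GGGGGGGK
GGGGGGGG
KGGGGGGK
GGGGGGGK
GGGGGGGK

Derivation:
After op 1 paint(1,2,K):
WWWWWWWW
WWKWWWWK
WWWWWWWK
WWWWWWWW
WWWWWWWK
WWWWWWWK
WWWWWWWK
After op 2 paint(5,4,G):
WWWWWWWW
WWKWWWWK
WWWWWWWK
WWWWWWWW
WWWWWWWK
WWWWGWWK
WWWWWWWK
After op 3 paint(4,0,K):
WWWWWWWW
WWKWWWWK
WWWWWWWK
WWWWWWWW
KWWWWWWK
WWWWGWWK
WWWWWWWK
After op 4 paint(1,0,Y):
WWWWWWWW
YWKWWWWK
WWWWWWWK
WWWWWWWW
KWWWWWWK
WWWWGWWK
WWWWWWWK
After op 5 fill(0,6,G) [47 cells changed]:
GGGGGGGG
YGKGGGGK
GGGGGGGK
GGGGGGGG
KGGGGGGK
GGGGGGGK
GGGGGGGK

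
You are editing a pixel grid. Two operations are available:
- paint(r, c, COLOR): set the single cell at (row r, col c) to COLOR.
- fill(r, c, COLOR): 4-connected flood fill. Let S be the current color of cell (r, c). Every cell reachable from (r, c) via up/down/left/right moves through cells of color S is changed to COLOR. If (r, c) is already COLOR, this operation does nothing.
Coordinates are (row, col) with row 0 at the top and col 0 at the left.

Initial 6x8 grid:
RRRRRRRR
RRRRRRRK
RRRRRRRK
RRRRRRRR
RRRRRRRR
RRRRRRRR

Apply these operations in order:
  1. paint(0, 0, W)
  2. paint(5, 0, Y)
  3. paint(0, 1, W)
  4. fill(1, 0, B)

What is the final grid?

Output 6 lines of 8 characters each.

Answer: WWBBBBBB
BBBBBBBK
BBBBBBBK
BBBBBBBB
BBBBBBBB
YBBBBBBB

Derivation:
After op 1 paint(0,0,W):
WRRRRRRR
RRRRRRRK
RRRRRRRK
RRRRRRRR
RRRRRRRR
RRRRRRRR
After op 2 paint(5,0,Y):
WRRRRRRR
RRRRRRRK
RRRRRRRK
RRRRRRRR
RRRRRRRR
YRRRRRRR
After op 3 paint(0,1,W):
WWRRRRRR
RRRRRRRK
RRRRRRRK
RRRRRRRR
RRRRRRRR
YRRRRRRR
After op 4 fill(1,0,B) [43 cells changed]:
WWBBBBBB
BBBBBBBK
BBBBBBBK
BBBBBBBB
BBBBBBBB
YBBBBBBB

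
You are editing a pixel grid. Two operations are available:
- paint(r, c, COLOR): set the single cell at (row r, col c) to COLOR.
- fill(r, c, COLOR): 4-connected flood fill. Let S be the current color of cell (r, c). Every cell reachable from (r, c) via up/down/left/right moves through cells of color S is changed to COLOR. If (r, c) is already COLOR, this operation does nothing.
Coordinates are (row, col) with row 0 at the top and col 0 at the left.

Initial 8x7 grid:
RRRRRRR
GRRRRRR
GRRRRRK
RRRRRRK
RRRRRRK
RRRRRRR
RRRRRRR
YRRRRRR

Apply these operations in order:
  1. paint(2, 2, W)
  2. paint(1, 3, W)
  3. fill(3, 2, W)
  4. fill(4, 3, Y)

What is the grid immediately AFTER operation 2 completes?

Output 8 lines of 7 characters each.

Answer: RRRRRRR
GRRWRRR
GRWRRRK
RRRRRRK
RRRRRRK
RRRRRRR
RRRRRRR
YRRRRRR

Derivation:
After op 1 paint(2,2,W):
RRRRRRR
GRRRRRR
GRWRRRK
RRRRRRK
RRRRRRK
RRRRRRR
RRRRRRR
YRRRRRR
After op 2 paint(1,3,W):
RRRRRRR
GRRWRRR
GRWRRRK
RRRRRRK
RRRRRRK
RRRRRRR
RRRRRRR
YRRRRRR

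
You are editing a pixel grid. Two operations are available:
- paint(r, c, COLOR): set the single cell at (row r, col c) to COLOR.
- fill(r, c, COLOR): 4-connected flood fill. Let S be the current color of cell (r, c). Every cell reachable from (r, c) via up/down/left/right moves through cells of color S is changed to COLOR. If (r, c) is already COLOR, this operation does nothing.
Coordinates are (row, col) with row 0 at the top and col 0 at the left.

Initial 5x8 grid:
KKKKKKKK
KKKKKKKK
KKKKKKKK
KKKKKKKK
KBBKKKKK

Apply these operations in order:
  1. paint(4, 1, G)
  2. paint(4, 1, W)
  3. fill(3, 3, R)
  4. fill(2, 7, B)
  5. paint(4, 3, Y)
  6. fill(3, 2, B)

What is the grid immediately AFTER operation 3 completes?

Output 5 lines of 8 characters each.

Answer: RRRRRRRR
RRRRRRRR
RRRRRRRR
RRRRRRRR
RWBRRRRR

Derivation:
After op 1 paint(4,1,G):
KKKKKKKK
KKKKKKKK
KKKKKKKK
KKKKKKKK
KGBKKKKK
After op 2 paint(4,1,W):
KKKKKKKK
KKKKKKKK
KKKKKKKK
KKKKKKKK
KWBKKKKK
After op 3 fill(3,3,R) [38 cells changed]:
RRRRRRRR
RRRRRRRR
RRRRRRRR
RRRRRRRR
RWBRRRRR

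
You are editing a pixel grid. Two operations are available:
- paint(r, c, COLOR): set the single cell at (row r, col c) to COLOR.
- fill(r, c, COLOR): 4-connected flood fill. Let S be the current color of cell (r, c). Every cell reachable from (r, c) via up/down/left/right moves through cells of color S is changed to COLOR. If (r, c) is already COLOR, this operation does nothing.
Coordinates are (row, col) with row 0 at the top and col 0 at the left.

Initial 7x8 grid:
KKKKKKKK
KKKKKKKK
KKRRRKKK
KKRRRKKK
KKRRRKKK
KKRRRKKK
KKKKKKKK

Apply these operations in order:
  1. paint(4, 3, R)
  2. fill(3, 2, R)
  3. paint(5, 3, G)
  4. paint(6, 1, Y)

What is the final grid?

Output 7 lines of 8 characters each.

After op 1 paint(4,3,R):
KKKKKKKK
KKKKKKKK
KKRRRKKK
KKRRRKKK
KKRRRKKK
KKRRRKKK
KKKKKKKK
After op 2 fill(3,2,R) [0 cells changed]:
KKKKKKKK
KKKKKKKK
KKRRRKKK
KKRRRKKK
KKRRRKKK
KKRRRKKK
KKKKKKKK
After op 3 paint(5,3,G):
KKKKKKKK
KKKKKKKK
KKRRRKKK
KKRRRKKK
KKRRRKKK
KKRGRKKK
KKKKKKKK
After op 4 paint(6,1,Y):
KKKKKKKK
KKKKKKKK
KKRRRKKK
KKRRRKKK
KKRRRKKK
KKRGRKKK
KYKKKKKK

Answer: KKKKKKKK
KKKKKKKK
KKRRRKKK
KKRRRKKK
KKRRRKKK
KKRGRKKK
KYKKKKKK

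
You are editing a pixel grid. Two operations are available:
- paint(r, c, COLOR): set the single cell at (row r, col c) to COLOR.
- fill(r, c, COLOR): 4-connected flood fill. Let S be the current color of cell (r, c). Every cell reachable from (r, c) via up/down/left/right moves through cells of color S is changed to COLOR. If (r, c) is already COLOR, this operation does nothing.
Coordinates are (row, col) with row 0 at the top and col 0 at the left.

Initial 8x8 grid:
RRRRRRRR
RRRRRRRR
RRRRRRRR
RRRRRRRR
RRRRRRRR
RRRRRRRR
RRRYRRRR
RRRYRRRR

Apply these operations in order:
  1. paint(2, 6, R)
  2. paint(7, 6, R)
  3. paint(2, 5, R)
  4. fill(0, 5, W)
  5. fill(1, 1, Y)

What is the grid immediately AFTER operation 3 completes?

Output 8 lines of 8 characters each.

Answer: RRRRRRRR
RRRRRRRR
RRRRRRRR
RRRRRRRR
RRRRRRRR
RRRRRRRR
RRRYRRRR
RRRYRRRR

Derivation:
After op 1 paint(2,6,R):
RRRRRRRR
RRRRRRRR
RRRRRRRR
RRRRRRRR
RRRRRRRR
RRRRRRRR
RRRYRRRR
RRRYRRRR
After op 2 paint(7,6,R):
RRRRRRRR
RRRRRRRR
RRRRRRRR
RRRRRRRR
RRRRRRRR
RRRRRRRR
RRRYRRRR
RRRYRRRR
After op 3 paint(2,5,R):
RRRRRRRR
RRRRRRRR
RRRRRRRR
RRRRRRRR
RRRRRRRR
RRRRRRRR
RRRYRRRR
RRRYRRRR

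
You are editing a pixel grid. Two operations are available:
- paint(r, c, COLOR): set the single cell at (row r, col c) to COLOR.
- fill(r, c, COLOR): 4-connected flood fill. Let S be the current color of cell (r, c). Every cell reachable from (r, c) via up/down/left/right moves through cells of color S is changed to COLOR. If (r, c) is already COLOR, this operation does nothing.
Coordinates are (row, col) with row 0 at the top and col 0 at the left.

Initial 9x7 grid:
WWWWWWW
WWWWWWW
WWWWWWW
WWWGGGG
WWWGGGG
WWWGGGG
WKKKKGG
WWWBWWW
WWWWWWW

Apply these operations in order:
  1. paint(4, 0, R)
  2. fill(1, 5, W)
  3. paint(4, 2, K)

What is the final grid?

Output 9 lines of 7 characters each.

After op 1 paint(4,0,R):
WWWWWWW
WWWWWWW
WWWWWWW
WWWGGGG
RWWGGGG
WWWGGGG
WKKKKGG
WWWBWWW
WWWWWWW
After op 2 fill(1,5,W) [0 cells changed]:
WWWWWWW
WWWWWWW
WWWWWWW
WWWGGGG
RWWGGGG
WWWGGGG
WKKKKGG
WWWBWWW
WWWWWWW
After op 3 paint(4,2,K):
WWWWWWW
WWWWWWW
WWWWWWW
WWWGGGG
RWKGGGG
WWWGGGG
WKKKKGG
WWWBWWW
WWWWWWW

Answer: WWWWWWW
WWWWWWW
WWWWWWW
WWWGGGG
RWKGGGG
WWWGGGG
WKKKKGG
WWWBWWW
WWWWWWW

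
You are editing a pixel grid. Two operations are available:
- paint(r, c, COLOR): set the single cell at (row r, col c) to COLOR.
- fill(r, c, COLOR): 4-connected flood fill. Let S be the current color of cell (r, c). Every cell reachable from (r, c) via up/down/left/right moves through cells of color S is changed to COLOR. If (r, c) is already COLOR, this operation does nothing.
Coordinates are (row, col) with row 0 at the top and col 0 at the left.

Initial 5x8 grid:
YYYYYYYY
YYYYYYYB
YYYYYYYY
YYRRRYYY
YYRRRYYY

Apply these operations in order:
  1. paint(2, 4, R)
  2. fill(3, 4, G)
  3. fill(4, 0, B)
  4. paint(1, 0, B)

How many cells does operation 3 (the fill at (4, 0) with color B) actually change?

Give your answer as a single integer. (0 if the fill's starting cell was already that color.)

Answer: 32

Derivation:
After op 1 paint(2,4,R):
YYYYYYYY
YYYYYYYB
YYYYRYYY
YYRRRYYY
YYRRRYYY
After op 2 fill(3,4,G) [7 cells changed]:
YYYYYYYY
YYYYYYYB
YYYYGYYY
YYGGGYYY
YYGGGYYY
After op 3 fill(4,0,B) [32 cells changed]:
BBBBBBBB
BBBBBBBB
BBBBGBBB
BBGGGBBB
BBGGGBBB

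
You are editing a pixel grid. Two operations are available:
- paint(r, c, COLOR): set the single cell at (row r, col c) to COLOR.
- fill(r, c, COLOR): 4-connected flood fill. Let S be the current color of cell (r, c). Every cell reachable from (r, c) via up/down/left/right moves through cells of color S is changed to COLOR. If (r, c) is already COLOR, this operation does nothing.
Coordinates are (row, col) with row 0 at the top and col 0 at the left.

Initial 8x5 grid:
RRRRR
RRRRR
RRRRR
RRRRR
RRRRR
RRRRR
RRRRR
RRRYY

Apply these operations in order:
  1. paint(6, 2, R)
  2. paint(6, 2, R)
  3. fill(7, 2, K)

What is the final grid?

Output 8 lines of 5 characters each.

Answer: KKKKK
KKKKK
KKKKK
KKKKK
KKKKK
KKKKK
KKKKK
KKKYY

Derivation:
After op 1 paint(6,2,R):
RRRRR
RRRRR
RRRRR
RRRRR
RRRRR
RRRRR
RRRRR
RRRYY
After op 2 paint(6,2,R):
RRRRR
RRRRR
RRRRR
RRRRR
RRRRR
RRRRR
RRRRR
RRRYY
After op 3 fill(7,2,K) [38 cells changed]:
KKKKK
KKKKK
KKKKK
KKKKK
KKKKK
KKKKK
KKKKK
KKKYY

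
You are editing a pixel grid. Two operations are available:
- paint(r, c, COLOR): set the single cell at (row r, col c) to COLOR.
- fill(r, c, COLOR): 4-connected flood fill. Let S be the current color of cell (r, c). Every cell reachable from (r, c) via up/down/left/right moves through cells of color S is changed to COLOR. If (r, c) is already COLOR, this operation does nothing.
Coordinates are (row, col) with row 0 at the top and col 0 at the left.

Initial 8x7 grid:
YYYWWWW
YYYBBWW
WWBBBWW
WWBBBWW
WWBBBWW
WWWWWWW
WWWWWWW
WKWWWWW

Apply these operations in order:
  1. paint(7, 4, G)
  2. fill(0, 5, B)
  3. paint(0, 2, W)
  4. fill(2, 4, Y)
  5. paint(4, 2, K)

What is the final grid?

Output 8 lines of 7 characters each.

Answer: YYWYYYY
YYYYYYY
YYYYYYY
YYYYYYY
YYKYYYY
YYYYYYY
YYYYYYY
YKYYGYY

Derivation:
After op 1 paint(7,4,G):
YYYWWWW
YYYBBWW
WWBBBWW
WWBBBWW
WWBBBWW
WWWWWWW
WWWWWWW
WKWWGWW
After op 2 fill(0,5,B) [37 cells changed]:
YYYBBBB
YYYBBBB
BBBBBBB
BBBBBBB
BBBBBBB
BBBBBBB
BBBBBBB
BKBBGBB
After op 3 paint(0,2,W):
YYWBBBB
YYYBBBB
BBBBBBB
BBBBBBB
BBBBBBB
BBBBBBB
BBBBBBB
BKBBGBB
After op 4 fill(2,4,Y) [48 cells changed]:
YYWYYYY
YYYYYYY
YYYYYYY
YYYYYYY
YYYYYYY
YYYYYYY
YYYYYYY
YKYYGYY
After op 5 paint(4,2,K):
YYWYYYY
YYYYYYY
YYYYYYY
YYYYYYY
YYKYYYY
YYYYYYY
YYYYYYY
YKYYGYY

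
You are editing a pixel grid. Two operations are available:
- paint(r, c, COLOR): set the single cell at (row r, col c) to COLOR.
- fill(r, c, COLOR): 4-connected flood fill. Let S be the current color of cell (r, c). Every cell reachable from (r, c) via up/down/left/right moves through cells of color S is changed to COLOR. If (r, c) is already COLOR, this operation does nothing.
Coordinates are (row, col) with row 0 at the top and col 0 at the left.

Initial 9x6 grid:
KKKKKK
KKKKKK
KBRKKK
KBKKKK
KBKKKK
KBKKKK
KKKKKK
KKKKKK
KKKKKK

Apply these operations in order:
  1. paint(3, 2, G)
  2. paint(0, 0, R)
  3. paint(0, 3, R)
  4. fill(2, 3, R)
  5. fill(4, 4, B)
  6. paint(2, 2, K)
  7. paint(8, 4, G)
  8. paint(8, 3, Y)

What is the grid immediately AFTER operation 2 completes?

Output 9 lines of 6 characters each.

Answer: RKKKKK
KKKKKK
KBRKKK
KBGKKK
KBKKKK
KBKKKK
KKKKKK
KKKKKK
KKKKKK

Derivation:
After op 1 paint(3,2,G):
KKKKKK
KKKKKK
KBRKKK
KBGKKK
KBKKKK
KBKKKK
KKKKKK
KKKKKK
KKKKKK
After op 2 paint(0,0,R):
RKKKKK
KKKKKK
KBRKKK
KBGKKK
KBKKKK
KBKKKK
KKKKKK
KKKKKK
KKKKKK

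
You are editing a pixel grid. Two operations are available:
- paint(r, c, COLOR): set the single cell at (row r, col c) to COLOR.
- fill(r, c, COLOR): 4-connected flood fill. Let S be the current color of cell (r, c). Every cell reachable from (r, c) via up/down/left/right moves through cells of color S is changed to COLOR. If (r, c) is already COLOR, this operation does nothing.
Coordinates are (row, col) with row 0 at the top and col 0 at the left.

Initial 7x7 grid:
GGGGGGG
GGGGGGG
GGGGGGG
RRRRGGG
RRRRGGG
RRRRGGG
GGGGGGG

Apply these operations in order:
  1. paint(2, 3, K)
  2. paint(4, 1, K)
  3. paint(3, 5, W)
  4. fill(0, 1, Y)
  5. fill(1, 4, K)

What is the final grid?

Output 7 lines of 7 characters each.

After op 1 paint(2,3,K):
GGGGGGG
GGGGGGG
GGGKGGG
RRRRGGG
RRRRGGG
RRRRGGG
GGGGGGG
After op 2 paint(4,1,K):
GGGGGGG
GGGGGGG
GGGKGGG
RRRRGGG
RKRRGGG
RRRRGGG
GGGGGGG
After op 3 paint(3,5,W):
GGGGGGG
GGGGGGG
GGGKGGG
RRRRGWG
RKRRGGG
RRRRGGG
GGGGGGG
After op 4 fill(0,1,Y) [35 cells changed]:
YYYYYYY
YYYYYYY
YYYKYYY
RRRRYWY
RKRRYYY
RRRRYYY
YYYYYYY
After op 5 fill(1,4,K) [35 cells changed]:
KKKKKKK
KKKKKKK
KKKKKKK
RRRRKWK
RKRRKKK
RRRRKKK
KKKKKKK

Answer: KKKKKKK
KKKKKKK
KKKKKKK
RRRRKWK
RKRRKKK
RRRRKKK
KKKKKKK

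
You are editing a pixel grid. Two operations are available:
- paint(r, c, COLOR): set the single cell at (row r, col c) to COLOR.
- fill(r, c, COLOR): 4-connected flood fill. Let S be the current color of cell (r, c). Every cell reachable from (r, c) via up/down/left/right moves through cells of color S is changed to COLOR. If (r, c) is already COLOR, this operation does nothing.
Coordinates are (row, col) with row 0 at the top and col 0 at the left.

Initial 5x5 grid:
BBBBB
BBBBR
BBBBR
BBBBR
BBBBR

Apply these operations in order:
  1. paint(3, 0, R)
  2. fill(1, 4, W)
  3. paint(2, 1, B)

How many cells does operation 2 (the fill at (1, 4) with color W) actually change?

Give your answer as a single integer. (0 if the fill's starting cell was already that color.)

Answer: 4

Derivation:
After op 1 paint(3,0,R):
BBBBB
BBBBR
BBBBR
RBBBR
BBBBR
After op 2 fill(1,4,W) [4 cells changed]:
BBBBB
BBBBW
BBBBW
RBBBW
BBBBW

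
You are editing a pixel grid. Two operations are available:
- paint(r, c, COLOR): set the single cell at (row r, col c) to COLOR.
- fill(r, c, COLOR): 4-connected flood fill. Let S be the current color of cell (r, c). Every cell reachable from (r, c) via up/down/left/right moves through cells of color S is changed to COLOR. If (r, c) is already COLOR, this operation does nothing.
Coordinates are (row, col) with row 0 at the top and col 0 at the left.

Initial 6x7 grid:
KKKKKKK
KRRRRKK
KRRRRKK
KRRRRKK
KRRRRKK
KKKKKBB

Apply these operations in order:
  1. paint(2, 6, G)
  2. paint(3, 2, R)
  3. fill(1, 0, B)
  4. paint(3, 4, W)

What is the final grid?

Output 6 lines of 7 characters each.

Answer: BBBBBBB
BRRRRBB
BRRRRBG
BRRRWBB
BRRRRBB
BBBBBBB

Derivation:
After op 1 paint(2,6,G):
KKKKKKK
KRRRRKK
KRRRRKG
KRRRRKK
KRRRRKK
KKKKKBB
After op 2 paint(3,2,R):
KKKKKKK
KRRRRKK
KRRRRKG
KRRRRKK
KRRRRKK
KKKKKBB
After op 3 fill(1,0,B) [23 cells changed]:
BBBBBBB
BRRRRBB
BRRRRBG
BRRRRBB
BRRRRBB
BBBBBBB
After op 4 paint(3,4,W):
BBBBBBB
BRRRRBB
BRRRRBG
BRRRWBB
BRRRRBB
BBBBBBB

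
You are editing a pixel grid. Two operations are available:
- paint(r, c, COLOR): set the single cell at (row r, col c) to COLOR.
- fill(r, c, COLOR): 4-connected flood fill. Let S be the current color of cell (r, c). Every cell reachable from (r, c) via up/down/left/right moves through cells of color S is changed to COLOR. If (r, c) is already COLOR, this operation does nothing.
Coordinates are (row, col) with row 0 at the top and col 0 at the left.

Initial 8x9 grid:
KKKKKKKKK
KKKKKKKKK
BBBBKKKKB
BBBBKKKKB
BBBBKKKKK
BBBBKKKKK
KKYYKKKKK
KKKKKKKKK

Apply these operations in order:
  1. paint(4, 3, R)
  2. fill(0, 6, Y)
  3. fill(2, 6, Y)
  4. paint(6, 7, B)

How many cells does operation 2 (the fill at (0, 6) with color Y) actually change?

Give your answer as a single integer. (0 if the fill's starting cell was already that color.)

Answer: 52

Derivation:
After op 1 paint(4,3,R):
KKKKKKKKK
KKKKKKKKK
BBBBKKKKB
BBBBKKKKB
BBBRKKKKK
BBBBKKKKK
KKYYKKKKK
KKKKKKKKK
After op 2 fill(0,6,Y) [52 cells changed]:
YYYYYYYYY
YYYYYYYYY
BBBBYYYYB
BBBBYYYYB
BBBRYYYYY
BBBBYYYYY
YYYYYYYYY
YYYYYYYYY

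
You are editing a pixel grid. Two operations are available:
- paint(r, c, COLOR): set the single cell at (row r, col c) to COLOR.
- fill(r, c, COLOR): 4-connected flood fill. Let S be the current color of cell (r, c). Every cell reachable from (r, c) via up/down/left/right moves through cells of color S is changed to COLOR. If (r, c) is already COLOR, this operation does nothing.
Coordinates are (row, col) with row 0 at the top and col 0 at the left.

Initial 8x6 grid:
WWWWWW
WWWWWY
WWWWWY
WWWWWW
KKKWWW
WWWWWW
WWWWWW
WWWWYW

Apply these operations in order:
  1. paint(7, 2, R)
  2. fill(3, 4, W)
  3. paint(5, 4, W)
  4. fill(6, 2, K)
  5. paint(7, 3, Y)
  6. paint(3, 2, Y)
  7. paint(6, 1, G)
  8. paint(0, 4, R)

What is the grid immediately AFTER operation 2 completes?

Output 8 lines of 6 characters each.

Answer: WWWWWW
WWWWWY
WWWWWY
WWWWWW
KKKWWW
WWWWWW
WWWWWW
WWRWYW

Derivation:
After op 1 paint(7,2,R):
WWWWWW
WWWWWY
WWWWWY
WWWWWW
KKKWWW
WWWWWW
WWWWWW
WWRWYW
After op 2 fill(3,4,W) [0 cells changed]:
WWWWWW
WWWWWY
WWWWWY
WWWWWW
KKKWWW
WWWWWW
WWWWWW
WWRWYW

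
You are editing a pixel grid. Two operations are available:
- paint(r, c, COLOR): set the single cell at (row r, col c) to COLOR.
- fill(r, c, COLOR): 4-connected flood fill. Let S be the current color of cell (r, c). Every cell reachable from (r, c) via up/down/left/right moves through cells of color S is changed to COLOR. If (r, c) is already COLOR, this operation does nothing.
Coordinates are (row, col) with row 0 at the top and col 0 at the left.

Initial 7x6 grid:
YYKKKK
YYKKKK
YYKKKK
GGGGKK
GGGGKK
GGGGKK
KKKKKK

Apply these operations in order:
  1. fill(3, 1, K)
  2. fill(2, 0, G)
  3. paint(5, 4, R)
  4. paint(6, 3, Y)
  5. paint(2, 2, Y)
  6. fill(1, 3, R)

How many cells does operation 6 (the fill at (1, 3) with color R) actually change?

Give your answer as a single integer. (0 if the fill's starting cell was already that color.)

Answer: 33

Derivation:
After op 1 fill(3,1,K) [12 cells changed]:
YYKKKK
YYKKKK
YYKKKK
KKKKKK
KKKKKK
KKKKKK
KKKKKK
After op 2 fill(2,0,G) [6 cells changed]:
GGKKKK
GGKKKK
GGKKKK
KKKKKK
KKKKKK
KKKKKK
KKKKKK
After op 3 paint(5,4,R):
GGKKKK
GGKKKK
GGKKKK
KKKKKK
KKKKKK
KKKKRK
KKKKKK
After op 4 paint(6,3,Y):
GGKKKK
GGKKKK
GGKKKK
KKKKKK
KKKKKK
KKKKRK
KKKYKK
After op 5 paint(2,2,Y):
GGKKKK
GGKKKK
GGYKKK
KKKKKK
KKKKKK
KKKKRK
KKKYKK
After op 6 fill(1,3,R) [33 cells changed]:
GGRRRR
GGRRRR
GGYRRR
RRRRRR
RRRRRR
RRRRRR
RRRYRR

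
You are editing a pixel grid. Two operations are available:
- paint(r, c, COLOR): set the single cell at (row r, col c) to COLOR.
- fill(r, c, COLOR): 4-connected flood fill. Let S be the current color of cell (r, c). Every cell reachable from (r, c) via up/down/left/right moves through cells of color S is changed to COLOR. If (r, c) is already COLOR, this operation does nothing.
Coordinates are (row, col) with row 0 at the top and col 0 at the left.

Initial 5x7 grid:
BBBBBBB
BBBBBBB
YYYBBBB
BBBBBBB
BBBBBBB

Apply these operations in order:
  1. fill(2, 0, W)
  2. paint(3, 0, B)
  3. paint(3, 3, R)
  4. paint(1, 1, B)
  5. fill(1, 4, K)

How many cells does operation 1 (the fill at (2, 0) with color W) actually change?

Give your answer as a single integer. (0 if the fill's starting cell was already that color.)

After op 1 fill(2,0,W) [3 cells changed]:
BBBBBBB
BBBBBBB
WWWBBBB
BBBBBBB
BBBBBBB

Answer: 3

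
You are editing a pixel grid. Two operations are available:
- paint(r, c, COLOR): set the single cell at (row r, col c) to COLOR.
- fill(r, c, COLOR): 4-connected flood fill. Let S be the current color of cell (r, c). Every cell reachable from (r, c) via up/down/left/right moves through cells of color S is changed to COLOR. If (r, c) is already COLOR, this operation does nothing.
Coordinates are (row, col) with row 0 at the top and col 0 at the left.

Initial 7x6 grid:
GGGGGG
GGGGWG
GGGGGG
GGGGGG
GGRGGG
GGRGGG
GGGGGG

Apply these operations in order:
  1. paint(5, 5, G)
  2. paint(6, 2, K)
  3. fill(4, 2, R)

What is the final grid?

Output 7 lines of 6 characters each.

Answer: GGGGGG
GGGGWG
GGGGGG
GGGGGG
GGRGGG
GGRGGG
GGKGGG

Derivation:
After op 1 paint(5,5,G):
GGGGGG
GGGGWG
GGGGGG
GGGGGG
GGRGGG
GGRGGG
GGGGGG
After op 2 paint(6,2,K):
GGGGGG
GGGGWG
GGGGGG
GGGGGG
GGRGGG
GGRGGG
GGKGGG
After op 3 fill(4,2,R) [0 cells changed]:
GGGGGG
GGGGWG
GGGGGG
GGGGGG
GGRGGG
GGRGGG
GGKGGG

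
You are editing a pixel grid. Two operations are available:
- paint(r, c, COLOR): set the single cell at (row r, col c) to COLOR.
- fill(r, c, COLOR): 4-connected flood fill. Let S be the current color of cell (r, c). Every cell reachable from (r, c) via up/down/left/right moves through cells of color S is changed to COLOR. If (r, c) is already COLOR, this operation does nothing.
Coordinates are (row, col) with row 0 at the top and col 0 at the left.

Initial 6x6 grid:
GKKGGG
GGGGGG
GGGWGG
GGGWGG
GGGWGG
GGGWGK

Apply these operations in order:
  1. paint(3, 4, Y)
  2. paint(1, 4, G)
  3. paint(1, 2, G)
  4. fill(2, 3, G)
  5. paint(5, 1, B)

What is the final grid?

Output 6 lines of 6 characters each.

After op 1 paint(3,4,Y):
GKKGGG
GGGGGG
GGGWGG
GGGWYG
GGGWGG
GGGWGK
After op 2 paint(1,4,G):
GKKGGG
GGGGGG
GGGWGG
GGGWYG
GGGWGG
GGGWGK
After op 3 paint(1,2,G):
GKKGGG
GGGGGG
GGGWGG
GGGWYG
GGGWGG
GGGWGK
After op 4 fill(2,3,G) [4 cells changed]:
GKKGGG
GGGGGG
GGGGGG
GGGGYG
GGGGGG
GGGGGK
After op 5 paint(5,1,B):
GKKGGG
GGGGGG
GGGGGG
GGGGYG
GGGGGG
GBGGGK

Answer: GKKGGG
GGGGGG
GGGGGG
GGGGYG
GGGGGG
GBGGGK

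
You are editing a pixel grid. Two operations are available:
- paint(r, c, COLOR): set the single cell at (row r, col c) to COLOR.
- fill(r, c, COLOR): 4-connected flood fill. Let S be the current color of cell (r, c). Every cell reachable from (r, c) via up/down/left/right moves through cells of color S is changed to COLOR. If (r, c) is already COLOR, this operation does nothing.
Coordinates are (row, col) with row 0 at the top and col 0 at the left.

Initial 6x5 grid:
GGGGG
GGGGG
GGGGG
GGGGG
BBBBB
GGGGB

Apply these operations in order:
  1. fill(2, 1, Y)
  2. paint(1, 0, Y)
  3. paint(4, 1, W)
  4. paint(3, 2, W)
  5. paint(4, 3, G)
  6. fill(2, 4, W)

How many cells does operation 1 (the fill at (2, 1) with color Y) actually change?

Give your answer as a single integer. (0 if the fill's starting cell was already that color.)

After op 1 fill(2,1,Y) [20 cells changed]:
YYYYY
YYYYY
YYYYY
YYYYY
BBBBB
GGGGB

Answer: 20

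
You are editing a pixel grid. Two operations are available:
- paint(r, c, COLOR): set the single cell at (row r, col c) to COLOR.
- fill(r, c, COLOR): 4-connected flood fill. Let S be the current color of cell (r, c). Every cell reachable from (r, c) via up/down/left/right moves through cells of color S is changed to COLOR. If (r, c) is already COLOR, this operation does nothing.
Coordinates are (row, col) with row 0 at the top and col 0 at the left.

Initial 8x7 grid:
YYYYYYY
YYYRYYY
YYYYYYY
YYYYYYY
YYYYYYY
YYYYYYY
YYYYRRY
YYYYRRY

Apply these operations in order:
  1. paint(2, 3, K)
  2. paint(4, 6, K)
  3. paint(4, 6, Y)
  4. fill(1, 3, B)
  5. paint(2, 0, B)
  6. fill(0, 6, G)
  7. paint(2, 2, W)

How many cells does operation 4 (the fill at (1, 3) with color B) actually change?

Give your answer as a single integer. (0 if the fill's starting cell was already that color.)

After op 1 paint(2,3,K):
YYYYYYY
YYYRYYY
YYYKYYY
YYYYYYY
YYYYYYY
YYYYYYY
YYYYRRY
YYYYRRY
After op 2 paint(4,6,K):
YYYYYYY
YYYRYYY
YYYKYYY
YYYYYYY
YYYYYYK
YYYYYYY
YYYYRRY
YYYYRRY
After op 3 paint(4,6,Y):
YYYYYYY
YYYRYYY
YYYKYYY
YYYYYYY
YYYYYYY
YYYYYYY
YYYYRRY
YYYYRRY
After op 4 fill(1,3,B) [1 cells changed]:
YYYYYYY
YYYBYYY
YYYKYYY
YYYYYYY
YYYYYYY
YYYYYYY
YYYYRRY
YYYYRRY

Answer: 1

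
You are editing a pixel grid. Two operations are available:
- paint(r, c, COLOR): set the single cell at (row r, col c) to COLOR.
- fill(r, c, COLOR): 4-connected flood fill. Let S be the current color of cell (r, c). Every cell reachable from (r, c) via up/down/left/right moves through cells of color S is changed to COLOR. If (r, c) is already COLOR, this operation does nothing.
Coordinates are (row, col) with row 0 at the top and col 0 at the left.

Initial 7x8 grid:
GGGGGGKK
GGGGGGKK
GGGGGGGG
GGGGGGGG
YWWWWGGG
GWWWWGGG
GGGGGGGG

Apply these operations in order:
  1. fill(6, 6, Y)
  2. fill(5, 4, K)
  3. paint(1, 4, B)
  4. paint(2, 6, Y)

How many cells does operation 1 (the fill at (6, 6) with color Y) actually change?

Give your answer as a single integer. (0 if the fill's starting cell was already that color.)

Answer: 43

Derivation:
After op 1 fill(6,6,Y) [43 cells changed]:
YYYYYYKK
YYYYYYKK
YYYYYYYY
YYYYYYYY
YWWWWYYY
YWWWWYYY
YYYYYYYY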